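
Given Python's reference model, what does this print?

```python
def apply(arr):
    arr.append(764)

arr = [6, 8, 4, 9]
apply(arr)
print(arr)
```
[6, 8, 4, 9, 764]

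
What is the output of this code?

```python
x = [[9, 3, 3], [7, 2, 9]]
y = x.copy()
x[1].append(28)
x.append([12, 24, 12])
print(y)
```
[[9, 3, 3], [7, 2, 9, 28]]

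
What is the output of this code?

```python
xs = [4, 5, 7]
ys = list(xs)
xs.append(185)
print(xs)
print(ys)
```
[4, 5, 7, 185]
[4, 5, 7]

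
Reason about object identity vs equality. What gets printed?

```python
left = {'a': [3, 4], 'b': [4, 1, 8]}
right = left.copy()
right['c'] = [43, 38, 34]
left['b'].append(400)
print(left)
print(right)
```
{'a': [3, 4], 'b': [4, 1, 8, 400]}
{'a': [3, 4], 'b': [4, 1, 8, 400], 'c': [43, 38, 34]}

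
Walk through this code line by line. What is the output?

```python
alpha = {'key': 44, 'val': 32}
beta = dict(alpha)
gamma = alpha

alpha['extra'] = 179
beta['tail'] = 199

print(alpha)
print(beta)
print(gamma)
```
{'key': 44, 'val': 32, 'extra': 179}
{'key': 44, 'val': 32, 'tail': 199}
{'key': 44, 'val': 32, 'extra': 179}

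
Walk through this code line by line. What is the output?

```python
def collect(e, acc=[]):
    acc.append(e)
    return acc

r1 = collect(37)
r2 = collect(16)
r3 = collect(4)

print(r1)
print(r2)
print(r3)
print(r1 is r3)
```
[37, 16, 4]
[37, 16, 4]
[37, 16, 4]
True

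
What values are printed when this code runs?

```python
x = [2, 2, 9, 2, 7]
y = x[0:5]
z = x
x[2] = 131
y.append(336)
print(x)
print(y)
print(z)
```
[2, 2, 131, 2, 7]
[2, 2, 9, 2, 7, 336]
[2, 2, 131, 2, 7]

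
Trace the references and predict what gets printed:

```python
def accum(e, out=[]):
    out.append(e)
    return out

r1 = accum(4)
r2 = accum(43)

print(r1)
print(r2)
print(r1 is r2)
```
[4, 43]
[4, 43]
True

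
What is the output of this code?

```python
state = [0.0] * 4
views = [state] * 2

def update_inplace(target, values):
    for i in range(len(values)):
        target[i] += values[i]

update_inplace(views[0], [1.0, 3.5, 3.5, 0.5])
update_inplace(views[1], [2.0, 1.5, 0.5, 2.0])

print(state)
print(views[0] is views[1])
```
[3.0, 5.0, 4.0, 2.5]
True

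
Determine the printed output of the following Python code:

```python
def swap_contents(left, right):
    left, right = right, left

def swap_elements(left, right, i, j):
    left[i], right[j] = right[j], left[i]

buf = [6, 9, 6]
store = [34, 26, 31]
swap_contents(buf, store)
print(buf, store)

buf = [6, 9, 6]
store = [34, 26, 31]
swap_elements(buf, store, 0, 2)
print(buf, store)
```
[6, 9, 6] [34, 26, 31]
[31, 9, 6] [34, 26, 6]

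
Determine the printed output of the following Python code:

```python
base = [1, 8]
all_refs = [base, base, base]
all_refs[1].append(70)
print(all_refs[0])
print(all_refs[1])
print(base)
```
[1, 8, 70]
[1, 8, 70]
[1, 8, 70]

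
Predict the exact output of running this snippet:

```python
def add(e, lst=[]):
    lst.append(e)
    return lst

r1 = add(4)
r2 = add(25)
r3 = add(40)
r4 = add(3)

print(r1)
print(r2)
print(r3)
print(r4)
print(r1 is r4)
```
[4, 25, 40, 3]
[4, 25, 40, 3]
[4, 25, 40, 3]
[4, 25, 40, 3]
True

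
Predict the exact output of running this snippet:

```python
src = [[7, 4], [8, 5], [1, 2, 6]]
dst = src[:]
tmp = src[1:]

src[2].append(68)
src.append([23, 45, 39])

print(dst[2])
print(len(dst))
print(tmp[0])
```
[1, 2, 6, 68]
3
[8, 5]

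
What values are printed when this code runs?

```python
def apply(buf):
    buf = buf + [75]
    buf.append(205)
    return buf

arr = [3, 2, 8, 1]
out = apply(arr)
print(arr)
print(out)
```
[3, 2, 8, 1]
[3, 2, 8, 1, 75, 205]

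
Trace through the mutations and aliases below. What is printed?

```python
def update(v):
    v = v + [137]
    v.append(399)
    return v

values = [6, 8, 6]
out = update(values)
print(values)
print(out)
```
[6, 8, 6]
[6, 8, 6, 137, 399]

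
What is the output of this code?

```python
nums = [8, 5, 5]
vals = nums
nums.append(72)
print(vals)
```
[8, 5, 5, 72]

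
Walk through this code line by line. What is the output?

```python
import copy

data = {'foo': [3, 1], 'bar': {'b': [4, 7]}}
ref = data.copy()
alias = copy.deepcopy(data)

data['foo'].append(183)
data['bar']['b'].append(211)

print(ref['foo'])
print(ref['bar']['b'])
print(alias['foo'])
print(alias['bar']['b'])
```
[3, 1, 183]
[4, 7, 211]
[3, 1]
[4, 7]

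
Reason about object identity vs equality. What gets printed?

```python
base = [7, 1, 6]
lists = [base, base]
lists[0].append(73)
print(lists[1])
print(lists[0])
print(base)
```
[7, 1, 6, 73]
[7, 1, 6, 73]
[7, 1, 6, 73]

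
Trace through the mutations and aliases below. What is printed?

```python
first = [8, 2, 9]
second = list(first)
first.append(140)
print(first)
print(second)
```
[8, 2, 9, 140]
[8, 2, 9]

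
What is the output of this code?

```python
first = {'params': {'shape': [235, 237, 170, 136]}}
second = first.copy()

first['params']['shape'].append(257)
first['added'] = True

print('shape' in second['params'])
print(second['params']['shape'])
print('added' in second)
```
True
[235, 237, 170, 136, 257]
False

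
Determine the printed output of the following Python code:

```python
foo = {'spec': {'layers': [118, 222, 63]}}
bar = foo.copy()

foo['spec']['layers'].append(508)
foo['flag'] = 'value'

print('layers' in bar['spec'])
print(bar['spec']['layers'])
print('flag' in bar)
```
True
[118, 222, 63, 508]
False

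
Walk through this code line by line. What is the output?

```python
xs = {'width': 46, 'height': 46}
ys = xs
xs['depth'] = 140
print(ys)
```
{'width': 46, 'height': 46, 'depth': 140}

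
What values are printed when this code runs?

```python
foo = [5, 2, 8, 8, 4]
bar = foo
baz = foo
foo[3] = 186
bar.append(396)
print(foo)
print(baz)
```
[5, 2, 8, 186, 4, 396]
[5, 2, 8, 186, 4, 396]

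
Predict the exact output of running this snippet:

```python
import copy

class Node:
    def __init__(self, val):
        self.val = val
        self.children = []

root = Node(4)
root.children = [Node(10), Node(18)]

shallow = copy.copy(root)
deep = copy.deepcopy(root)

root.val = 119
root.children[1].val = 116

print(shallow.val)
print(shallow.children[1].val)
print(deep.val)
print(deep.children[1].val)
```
4
116
4
18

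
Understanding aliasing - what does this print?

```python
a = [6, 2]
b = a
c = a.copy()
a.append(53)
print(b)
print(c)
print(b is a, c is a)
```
[6, 2, 53]
[6, 2]
True False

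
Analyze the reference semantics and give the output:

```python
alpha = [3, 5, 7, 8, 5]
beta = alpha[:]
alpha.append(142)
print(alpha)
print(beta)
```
[3, 5, 7, 8, 5, 142]
[3, 5, 7, 8, 5]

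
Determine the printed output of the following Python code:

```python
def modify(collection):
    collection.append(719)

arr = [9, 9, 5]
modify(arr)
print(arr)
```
[9, 9, 5, 719]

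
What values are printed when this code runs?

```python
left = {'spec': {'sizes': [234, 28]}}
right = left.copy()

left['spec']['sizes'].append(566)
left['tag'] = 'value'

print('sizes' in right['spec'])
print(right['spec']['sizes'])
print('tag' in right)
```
True
[234, 28, 566]
False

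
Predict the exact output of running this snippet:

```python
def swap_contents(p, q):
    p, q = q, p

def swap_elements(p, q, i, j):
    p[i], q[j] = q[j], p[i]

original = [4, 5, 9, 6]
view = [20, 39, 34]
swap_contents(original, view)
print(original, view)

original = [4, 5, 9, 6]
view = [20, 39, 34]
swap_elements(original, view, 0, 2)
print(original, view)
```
[4, 5, 9, 6] [20, 39, 34]
[34, 5, 9, 6] [20, 39, 4]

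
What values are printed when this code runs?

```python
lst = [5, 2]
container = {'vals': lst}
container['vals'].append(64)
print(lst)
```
[5, 2, 64]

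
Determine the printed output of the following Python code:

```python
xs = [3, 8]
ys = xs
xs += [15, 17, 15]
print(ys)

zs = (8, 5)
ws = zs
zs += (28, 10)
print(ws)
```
[3, 8, 15, 17, 15]
(8, 5)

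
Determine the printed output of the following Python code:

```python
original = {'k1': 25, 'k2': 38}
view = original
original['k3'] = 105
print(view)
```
{'k1': 25, 'k2': 38, 'k3': 105}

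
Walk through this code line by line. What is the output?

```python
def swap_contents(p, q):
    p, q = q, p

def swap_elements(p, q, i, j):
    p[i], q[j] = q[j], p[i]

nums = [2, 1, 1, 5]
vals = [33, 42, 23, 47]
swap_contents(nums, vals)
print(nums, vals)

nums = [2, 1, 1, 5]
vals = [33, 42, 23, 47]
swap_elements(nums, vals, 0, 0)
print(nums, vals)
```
[2, 1, 1, 5] [33, 42, 23, 47]
[33, 1, 1, 5] [2, 42, 23, 47]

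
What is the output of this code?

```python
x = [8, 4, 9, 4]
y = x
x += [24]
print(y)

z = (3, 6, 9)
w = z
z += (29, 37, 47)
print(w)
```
[8, 4, 9, 4, 24]
(3, 6, 9)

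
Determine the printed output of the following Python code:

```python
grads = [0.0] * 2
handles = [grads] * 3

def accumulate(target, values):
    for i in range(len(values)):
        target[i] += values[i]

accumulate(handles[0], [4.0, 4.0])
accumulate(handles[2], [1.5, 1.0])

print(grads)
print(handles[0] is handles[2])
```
[5.5, 5.0]
True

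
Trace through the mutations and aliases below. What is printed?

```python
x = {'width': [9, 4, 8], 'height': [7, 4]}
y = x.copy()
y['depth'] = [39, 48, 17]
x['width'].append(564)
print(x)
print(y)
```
{'width': [9, 4, 8, 564], 'height': [7, 4]}
{'width': [9, 4, 8, 564], 'height': [7, 4], 'depth': [39, 48, 17]}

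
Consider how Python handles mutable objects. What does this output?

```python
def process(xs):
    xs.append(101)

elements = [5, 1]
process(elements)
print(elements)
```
[5, 1, 101]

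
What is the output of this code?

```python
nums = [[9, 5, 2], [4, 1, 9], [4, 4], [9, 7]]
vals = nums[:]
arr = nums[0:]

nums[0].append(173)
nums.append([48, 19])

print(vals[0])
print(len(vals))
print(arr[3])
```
[9, 5, 2, 173]
4
[9, 7]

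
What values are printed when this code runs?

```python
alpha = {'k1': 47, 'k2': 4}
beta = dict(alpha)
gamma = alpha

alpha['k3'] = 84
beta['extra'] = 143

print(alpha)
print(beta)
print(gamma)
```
{'k1': 47, 'k2': 4, 'k3': 84}
{'k1': 47, 'k2': 4, 'extra': 143}
{'k1': 47, 'k2': 4, 'k3': 84}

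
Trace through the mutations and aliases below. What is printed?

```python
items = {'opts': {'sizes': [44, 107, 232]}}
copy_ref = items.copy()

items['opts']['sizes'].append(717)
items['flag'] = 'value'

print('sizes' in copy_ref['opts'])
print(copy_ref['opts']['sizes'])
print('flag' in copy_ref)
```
True
[44, 107, 232, 717]
False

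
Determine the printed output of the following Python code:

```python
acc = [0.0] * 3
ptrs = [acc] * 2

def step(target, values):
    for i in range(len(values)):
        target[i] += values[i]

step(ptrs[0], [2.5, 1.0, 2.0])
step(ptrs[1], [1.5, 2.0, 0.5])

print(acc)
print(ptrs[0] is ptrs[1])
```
[4.0, 3.0, 2.5]
True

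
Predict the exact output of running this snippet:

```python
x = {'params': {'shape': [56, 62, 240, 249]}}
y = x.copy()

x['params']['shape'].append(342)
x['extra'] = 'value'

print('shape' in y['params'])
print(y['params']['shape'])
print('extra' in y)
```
True
[56, 62, 240, 249, 342]
False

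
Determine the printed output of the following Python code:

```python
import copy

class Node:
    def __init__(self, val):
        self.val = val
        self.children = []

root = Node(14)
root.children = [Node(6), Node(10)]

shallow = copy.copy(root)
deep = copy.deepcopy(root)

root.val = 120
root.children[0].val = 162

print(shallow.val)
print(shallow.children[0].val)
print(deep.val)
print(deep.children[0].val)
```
14
162
14
6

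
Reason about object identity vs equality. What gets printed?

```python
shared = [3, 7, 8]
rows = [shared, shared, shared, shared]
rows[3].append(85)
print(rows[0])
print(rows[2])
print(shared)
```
[3, 7, 8, 85]
[3, 7, 8, 85]
[3, 7, 8, 85]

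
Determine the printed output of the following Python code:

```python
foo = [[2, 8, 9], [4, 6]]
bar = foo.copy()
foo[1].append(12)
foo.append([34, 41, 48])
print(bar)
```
[[2, 8, 9], [4, 6, 12]]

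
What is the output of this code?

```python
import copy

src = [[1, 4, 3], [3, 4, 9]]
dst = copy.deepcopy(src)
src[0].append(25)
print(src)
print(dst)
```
[[1, 4, 3, 25], [3, 4, 9]]
[[1, 4, 3], [3, 4, 9]]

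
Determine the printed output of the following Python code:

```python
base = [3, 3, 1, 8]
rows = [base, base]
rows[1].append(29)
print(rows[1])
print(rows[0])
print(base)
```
[3, 3, 1, 8, 29]
[3, 3, 1, 8, 29]
[3, 3, 1, 8, 29]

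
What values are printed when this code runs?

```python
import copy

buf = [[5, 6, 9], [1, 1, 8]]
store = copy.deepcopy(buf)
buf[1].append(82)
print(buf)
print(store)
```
[[5, 6, 9], [1, 1, 8, 82]]
[[5, 6, 9], [1, 1, 8]]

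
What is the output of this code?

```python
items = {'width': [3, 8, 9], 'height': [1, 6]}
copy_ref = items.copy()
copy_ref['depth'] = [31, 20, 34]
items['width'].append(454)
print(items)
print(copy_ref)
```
{'width': [3, 8, 9, 454], 'height': [1, 6]}
{'width': [3, 8, 9, 454], 'height': [1, 6], 'depth': [31, 20, 34]}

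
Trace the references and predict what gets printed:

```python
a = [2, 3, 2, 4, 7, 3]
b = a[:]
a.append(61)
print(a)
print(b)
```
[2, 3, 2, 4, 7, 3, 61]
[2, 3, 2, 4, 7, 3]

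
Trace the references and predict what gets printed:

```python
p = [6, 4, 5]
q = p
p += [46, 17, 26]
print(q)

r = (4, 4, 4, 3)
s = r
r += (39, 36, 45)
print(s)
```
[6, 4, 5, 46, 17, 26]
(4, 4, 4, 3)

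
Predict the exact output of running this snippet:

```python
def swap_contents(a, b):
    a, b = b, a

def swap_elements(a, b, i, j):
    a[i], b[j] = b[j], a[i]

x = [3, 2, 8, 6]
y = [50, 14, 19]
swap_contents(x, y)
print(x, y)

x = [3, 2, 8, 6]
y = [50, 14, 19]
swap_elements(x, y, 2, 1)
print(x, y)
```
[3, 2, 8, 6] [50, 14, 19]
[3, 2, 14, 6] [50, 8, 19]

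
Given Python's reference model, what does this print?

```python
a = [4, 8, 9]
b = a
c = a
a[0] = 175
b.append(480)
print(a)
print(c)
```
[175, 8, 9, 480]
[175, 8, 9, 480]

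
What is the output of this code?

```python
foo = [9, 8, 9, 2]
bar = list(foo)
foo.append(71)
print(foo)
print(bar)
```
[9, 8, 9, 2, 71]
[9, 8, 9, 2]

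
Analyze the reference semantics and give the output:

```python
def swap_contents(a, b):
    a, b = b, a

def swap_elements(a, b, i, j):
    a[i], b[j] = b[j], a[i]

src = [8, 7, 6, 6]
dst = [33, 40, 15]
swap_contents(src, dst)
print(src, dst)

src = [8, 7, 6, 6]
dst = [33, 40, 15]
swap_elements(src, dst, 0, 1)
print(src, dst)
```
[8, 7, 6, 6] [33, 40, 15]
[40, 7, 6, 6] [33, 8, 15]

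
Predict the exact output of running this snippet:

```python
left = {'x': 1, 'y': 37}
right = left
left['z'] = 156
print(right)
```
{'x': 1, 'y': 37, 'z': 156}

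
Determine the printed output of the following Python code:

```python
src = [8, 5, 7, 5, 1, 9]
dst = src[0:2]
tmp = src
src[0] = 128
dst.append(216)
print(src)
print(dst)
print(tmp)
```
[128, 5, 7, 5, 1, 9]
[8, 5, 216]
[128, 5, 7, 5, 1, 9]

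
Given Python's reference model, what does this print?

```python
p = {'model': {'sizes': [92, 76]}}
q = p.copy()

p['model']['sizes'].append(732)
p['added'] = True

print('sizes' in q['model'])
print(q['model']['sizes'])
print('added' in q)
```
True
[92, 76, 732]
False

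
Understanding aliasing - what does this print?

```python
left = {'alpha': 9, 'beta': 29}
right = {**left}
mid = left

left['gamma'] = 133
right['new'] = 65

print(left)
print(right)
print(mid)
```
{'alpha': 9, 'beta': 29, 'gamma': 133}
{'alpha': 9, 'beta': 29, 'new': 65}
{'alpha': 9, 'beta': 29, 'gamma': 133}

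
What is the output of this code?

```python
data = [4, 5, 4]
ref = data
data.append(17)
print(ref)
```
[4, 5, 4, 17]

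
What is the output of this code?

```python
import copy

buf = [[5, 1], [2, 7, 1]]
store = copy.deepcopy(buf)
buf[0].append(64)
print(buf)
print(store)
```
[[5, 1, 64], [2, 7, 1]]
[[5, 1], [2, 7, 1]]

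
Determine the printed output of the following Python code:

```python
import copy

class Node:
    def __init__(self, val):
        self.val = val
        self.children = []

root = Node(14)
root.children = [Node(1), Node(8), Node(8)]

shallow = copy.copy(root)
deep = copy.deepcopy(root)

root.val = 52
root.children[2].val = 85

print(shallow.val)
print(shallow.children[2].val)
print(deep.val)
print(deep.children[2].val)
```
14
85
14
8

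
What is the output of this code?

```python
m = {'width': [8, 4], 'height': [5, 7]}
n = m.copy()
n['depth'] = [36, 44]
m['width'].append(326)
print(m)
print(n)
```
{'width': [8, 4, 326], 'height': [5, 7]}
{'width': [8, 4, 326], 'height': [5, 7], 'depth': [36, 44]}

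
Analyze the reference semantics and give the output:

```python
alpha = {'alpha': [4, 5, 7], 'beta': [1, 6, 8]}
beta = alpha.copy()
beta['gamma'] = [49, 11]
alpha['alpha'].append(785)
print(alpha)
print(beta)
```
{'alpha': [4, 5, 7, 785], 'beta': [1, 6, 8]}
{'alpha': [4, 5, 7, 785], 'beta': [1, 6, 8], 'gamma': [49, 11]}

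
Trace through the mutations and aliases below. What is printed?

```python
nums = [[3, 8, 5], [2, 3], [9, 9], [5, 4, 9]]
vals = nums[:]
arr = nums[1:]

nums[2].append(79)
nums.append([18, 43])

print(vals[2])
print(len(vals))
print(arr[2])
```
[9, 9, 79]
4
[5, 4, 9]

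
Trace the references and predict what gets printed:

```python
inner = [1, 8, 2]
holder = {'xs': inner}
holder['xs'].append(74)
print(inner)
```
[1, 8, 2, 74]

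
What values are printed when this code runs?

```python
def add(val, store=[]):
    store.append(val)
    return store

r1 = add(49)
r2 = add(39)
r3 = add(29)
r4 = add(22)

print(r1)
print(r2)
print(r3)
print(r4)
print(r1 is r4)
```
[49, 39, 29, 22]
[49, 39, 29, 22]
[49, 39, 29, 22]
[49, 39, 29, 22]
True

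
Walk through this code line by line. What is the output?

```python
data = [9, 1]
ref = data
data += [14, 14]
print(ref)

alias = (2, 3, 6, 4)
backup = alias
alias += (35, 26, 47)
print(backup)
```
[9, 1, 14, 14]
(2, 3, 6, 4)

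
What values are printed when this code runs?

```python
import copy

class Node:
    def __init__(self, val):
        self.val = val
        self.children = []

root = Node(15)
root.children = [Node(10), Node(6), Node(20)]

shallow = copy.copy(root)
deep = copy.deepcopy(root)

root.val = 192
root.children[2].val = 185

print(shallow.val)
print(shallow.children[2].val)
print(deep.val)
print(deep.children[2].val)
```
15
185
15
20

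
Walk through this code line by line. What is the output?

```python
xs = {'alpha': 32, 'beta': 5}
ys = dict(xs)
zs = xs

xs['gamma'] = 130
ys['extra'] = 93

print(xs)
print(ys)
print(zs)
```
{'alpha': 32, 'beta': 5, 'gamma': 130}
{'alpha': 32, 'beta': 5, 'extra': 93}
{'alpha': 32, 'beta': 5, 'gamma': 130}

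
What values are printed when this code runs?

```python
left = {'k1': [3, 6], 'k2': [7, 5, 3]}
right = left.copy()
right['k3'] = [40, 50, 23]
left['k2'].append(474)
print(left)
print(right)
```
{'k1': [3, 6], 'k2': [7, 5, 3, 474]}
{'k1': [3, 6], 'k2': [7, 5, 3, 474], 'k3': [40, 50, 23]}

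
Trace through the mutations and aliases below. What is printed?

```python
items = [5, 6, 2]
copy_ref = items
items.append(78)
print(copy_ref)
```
[5, 6, 2, 78]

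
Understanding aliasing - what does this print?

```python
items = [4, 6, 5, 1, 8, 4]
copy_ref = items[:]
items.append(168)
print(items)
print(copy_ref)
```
[4, 6, 5, 1, 8, 4, 168]
[4, 6, 5, 1, 8, 4]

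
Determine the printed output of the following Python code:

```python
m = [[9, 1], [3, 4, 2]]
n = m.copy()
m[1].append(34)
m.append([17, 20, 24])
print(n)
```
[[9, 1], [3, 4, 2, 34]]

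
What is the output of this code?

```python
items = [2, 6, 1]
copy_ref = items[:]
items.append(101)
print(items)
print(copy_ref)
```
[2, 6, 1, 101]
[2, 6, 1]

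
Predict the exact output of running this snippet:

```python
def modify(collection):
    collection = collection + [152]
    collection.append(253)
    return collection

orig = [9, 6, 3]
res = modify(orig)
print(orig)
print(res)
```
[9, 6, 3]
[9, 6, 3, 152, 253]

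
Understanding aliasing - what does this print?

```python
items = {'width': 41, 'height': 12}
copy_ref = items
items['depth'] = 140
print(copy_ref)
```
{'width': 41, 'height': 12, 'depth': 140}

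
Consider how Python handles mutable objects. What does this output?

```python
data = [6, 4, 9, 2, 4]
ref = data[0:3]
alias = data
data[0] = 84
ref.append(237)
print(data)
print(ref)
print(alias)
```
[84, 4, 9, 2, 4]
[6, 4, 9, 237]
[84, 4, 9, 2, 4]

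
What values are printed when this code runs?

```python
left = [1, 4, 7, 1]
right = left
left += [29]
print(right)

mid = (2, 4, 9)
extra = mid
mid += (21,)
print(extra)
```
[1, 4, 7, 1, 29]
(2, 4, 9)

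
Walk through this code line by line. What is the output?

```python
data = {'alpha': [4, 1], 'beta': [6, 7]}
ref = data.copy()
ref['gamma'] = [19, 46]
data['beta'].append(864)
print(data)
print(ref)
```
{'alpha': [4, 1], 'beta': [6, 7, 864]}
{'alpha': [4, 1], 'beta': [6, 7, 864], 'gamma': [19, 46]}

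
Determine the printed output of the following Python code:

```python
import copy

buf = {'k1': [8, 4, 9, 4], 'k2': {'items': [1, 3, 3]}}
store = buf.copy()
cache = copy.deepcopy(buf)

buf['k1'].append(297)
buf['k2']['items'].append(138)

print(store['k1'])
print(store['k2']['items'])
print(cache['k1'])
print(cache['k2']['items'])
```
[8, 4, 9, 4, 297]
[1, 3, 3, 138]
[8, 4, 9, 4]
[1, 3, 3]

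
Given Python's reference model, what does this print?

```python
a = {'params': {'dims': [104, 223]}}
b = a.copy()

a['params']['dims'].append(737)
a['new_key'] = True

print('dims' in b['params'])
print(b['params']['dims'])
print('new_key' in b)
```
True
[104, 223, 737]
False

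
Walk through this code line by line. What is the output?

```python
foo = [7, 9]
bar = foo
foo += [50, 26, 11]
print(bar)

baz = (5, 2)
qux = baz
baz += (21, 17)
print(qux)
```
[7, 9, 50, 26, 11]
(5, 2)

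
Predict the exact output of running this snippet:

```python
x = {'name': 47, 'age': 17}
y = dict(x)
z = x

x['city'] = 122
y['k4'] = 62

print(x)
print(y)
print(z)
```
{'name': 47, 'age': 17, 'city': 122}
{'name': 47, 'age': 17, 'k4': 62}
{'name': 47, 'age': 17, 'city': 122}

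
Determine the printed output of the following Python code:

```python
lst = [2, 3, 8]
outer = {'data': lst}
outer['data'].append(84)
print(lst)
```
[2, 3, 8, 84]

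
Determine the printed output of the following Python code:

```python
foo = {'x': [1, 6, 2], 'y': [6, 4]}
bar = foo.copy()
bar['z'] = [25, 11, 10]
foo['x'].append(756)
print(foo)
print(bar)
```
{'x': [1, 6, 2, 756], 'y': [6, 4]}
{'x': [1, 6, 2, 756], 'y': [6, 4], 'z': [25, 11, 10]}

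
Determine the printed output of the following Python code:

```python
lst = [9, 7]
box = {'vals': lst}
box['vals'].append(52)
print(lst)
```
[9, 7, 52]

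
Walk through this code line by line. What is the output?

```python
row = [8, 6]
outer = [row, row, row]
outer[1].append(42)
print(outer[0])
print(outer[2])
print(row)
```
[8, 6, 42]
[8, 6, 42]
[8, 6, 42]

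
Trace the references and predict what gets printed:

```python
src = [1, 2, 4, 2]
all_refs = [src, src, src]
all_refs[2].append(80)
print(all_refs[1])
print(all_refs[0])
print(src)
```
[1, 2, 4, 2, 80]
[1, 2, 4, 2, 80]
[1, 2, 4, 2, 80]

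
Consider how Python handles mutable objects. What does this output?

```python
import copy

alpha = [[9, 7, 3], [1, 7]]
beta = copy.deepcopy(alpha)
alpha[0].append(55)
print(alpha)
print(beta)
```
[[9, 7, 3, 55], [1, 7]]
[[9, 7, 3], [1, 7]]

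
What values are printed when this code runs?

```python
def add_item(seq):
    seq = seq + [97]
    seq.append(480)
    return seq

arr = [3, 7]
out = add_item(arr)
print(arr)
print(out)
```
[3, 7]
[3, 7, 97, 480]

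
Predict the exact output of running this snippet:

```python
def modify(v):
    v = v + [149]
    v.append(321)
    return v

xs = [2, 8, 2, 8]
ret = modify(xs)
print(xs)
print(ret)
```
[2, 8, 2, 8]
[2, 8, 2, 8, 149, 321]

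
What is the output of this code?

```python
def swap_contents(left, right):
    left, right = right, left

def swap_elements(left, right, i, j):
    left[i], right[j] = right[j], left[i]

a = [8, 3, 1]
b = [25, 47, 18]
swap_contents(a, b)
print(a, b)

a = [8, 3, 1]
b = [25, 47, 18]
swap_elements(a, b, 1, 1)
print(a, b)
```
[8, 3, 1] [25, 47, 18]
[8, 47, 1] [25, 3, 18]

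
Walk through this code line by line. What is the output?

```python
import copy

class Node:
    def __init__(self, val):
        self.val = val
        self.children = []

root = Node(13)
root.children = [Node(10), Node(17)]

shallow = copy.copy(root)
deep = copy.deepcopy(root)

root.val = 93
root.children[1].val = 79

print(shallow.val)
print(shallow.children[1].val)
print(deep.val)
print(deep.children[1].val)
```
13
79
13
17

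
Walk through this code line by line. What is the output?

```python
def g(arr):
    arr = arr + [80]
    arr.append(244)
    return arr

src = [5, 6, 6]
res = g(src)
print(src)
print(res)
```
[5, 6, 6]
[5, 6, 6, 80, 244]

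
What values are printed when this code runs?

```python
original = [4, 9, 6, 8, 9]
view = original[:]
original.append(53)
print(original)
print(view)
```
[4, 9, 6, 8, 9, 53]
[4, 9, 6, 8, 9]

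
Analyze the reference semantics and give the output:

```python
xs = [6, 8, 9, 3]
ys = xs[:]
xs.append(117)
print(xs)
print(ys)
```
[6, 8, 9, 3, 117]
[6, 8, 9, 3]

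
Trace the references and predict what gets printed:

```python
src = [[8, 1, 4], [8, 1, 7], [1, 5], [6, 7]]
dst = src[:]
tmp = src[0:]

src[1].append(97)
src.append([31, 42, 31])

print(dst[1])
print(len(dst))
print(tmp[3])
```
[8, 1, 7, 97]
4
[6, 7]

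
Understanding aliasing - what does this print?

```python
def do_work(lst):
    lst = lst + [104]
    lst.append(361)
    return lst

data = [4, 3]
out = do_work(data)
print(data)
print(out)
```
[4, 3]
[4, 3, 104, 361]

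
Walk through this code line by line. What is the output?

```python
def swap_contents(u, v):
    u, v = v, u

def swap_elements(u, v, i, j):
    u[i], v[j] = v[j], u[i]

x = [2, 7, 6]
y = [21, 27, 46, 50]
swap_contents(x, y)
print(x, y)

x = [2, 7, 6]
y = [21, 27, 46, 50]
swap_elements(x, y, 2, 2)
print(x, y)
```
[2, 7, 6] [21, 27, 46, 50]
[2, 7, 46] [21, 27, 6, 50]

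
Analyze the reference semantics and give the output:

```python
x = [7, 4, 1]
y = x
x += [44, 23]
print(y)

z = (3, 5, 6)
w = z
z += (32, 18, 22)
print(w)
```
[7, 4, 1, 44, 23]
(3, 5, 6)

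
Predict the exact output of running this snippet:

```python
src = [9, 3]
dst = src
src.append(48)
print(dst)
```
[9, 3, 48]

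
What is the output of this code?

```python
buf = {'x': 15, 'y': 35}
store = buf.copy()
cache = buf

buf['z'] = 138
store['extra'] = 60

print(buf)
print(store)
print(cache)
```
{'x': 15, 'y': 35, 'z': 138}
{'x': 15, 'y': 35, 'extra': 60}
{'x': 15, 'y': 35, 'z': 138}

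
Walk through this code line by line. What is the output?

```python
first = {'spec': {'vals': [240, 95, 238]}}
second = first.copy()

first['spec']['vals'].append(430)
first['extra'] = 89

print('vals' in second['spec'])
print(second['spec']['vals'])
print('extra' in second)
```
True
[240, 95, 238, 430]
False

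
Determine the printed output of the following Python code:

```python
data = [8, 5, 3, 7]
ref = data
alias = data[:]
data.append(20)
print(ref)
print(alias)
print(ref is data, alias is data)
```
[8, 5, 3, 7, 20]
[8, 5, 3, 7]
True False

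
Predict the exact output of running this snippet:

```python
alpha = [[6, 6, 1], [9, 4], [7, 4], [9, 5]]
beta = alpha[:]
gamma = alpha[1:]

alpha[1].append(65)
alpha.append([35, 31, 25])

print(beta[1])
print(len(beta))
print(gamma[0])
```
[9, 4, 65]
4
[9, 4, 65]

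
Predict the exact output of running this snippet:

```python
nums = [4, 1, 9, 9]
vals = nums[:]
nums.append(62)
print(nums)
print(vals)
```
[4, 1, 9, 9, 62]
[4, 1, 9, 9]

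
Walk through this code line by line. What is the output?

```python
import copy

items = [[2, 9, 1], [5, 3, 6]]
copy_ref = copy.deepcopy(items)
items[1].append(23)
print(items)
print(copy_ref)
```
[[2, 9, 1], [5, 3, 6, 23]]
[[2, 9, 1], [5, 3, 6]]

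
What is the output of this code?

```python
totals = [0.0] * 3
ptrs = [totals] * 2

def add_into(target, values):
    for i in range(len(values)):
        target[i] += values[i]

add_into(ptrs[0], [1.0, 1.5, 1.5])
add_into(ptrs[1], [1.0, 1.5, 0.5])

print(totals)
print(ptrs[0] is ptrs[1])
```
[2.0, 3.0, 2.0]
True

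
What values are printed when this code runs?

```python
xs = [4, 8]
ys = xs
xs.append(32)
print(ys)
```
[4, 8, 32]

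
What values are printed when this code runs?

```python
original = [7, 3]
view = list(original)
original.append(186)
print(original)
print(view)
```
[7, 3, 186]
[7, 3]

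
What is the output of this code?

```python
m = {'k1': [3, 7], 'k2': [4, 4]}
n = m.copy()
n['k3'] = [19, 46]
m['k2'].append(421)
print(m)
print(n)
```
{'k1': [3, 7], 'k2': [4, 4, 421]}
{'k1': [3, 7], 'k2': [4, 4, 421], 'k3': [19, 46]}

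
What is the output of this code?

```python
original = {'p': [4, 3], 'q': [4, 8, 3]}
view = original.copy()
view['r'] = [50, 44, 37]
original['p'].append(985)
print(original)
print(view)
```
{'p': [4, 3, 985], 'q': [4, 8, 3]}
{'p': [4, 3, 985], 'q': [4, 8, 3], 'r': [50, 44, 37]}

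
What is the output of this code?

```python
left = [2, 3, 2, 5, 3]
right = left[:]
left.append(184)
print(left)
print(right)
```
[2, 3, 2, 5, 3, 184]
[2, 3, 2, 5, 3]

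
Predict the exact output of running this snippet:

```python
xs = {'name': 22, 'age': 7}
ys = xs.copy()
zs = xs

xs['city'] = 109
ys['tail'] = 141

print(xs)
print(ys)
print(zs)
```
{'name': 22, 'age': 7, 'city': 109}
{'name': 22, 'age': 7, 'tail': 141}
{'name': 22, 'age': 7, 'city': 109}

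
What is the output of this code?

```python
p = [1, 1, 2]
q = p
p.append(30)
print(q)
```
[1, 1, 2, 30]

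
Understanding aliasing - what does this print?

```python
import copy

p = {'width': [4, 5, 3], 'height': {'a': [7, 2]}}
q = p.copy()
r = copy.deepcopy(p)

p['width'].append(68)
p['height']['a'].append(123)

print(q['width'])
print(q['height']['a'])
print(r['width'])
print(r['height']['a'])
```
[4, 5, 3, 68]
[7, 2, 123]
[4, 5, 3]
[7, 2]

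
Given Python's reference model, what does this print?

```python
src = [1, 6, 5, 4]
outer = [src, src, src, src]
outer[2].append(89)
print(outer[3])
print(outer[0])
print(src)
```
[1, 6, 5, 4, 89]
[1, 6, 5, 4, 89]
[1, 6, 5, 4, 89]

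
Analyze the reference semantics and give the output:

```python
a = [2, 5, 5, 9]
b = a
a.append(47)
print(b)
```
[2, 5, 5, 9, 47]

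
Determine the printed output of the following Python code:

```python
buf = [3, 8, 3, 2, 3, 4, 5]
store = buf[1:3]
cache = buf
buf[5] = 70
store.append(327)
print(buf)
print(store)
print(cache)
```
[3, 8, 3, 2, 3, 70, 5]
[8, 3, 327]
[3, 8, 3, 2, 3, 70, 5]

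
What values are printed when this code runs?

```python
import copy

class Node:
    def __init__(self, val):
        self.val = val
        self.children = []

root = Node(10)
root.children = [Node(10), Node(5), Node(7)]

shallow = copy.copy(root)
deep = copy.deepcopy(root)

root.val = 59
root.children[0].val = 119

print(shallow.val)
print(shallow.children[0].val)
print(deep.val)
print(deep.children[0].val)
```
10
119
10
10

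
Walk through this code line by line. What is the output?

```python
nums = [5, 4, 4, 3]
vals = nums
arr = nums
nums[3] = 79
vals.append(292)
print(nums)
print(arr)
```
[5, 4, 4, 79, 292]
[5, 4, 4, 79, 292]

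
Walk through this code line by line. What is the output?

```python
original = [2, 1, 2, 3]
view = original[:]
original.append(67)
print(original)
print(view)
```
[2, 1, 2, 3, 67]
[2, 1, 2, 3]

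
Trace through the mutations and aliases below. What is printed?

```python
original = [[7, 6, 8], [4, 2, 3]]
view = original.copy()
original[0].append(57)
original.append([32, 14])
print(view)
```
[[7, 6, 8, 57], [4, 2, 3]]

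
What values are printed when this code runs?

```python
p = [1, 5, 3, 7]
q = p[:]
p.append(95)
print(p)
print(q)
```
[1, 5, 3, 7, 95]
[1, 5, 3, 7]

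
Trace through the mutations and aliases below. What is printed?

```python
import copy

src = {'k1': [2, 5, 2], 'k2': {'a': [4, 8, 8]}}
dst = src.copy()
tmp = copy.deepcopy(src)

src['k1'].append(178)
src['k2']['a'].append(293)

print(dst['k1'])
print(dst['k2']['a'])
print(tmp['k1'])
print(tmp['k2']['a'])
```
[2, 5, 2, 178]
[4, 8, 8, 293]
[2, 5, 2]
[4, 8, 8]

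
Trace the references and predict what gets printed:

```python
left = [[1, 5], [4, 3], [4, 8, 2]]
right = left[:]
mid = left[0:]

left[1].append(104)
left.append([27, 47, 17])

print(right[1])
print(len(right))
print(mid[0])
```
[4, 3, 104]
3
[1, 5]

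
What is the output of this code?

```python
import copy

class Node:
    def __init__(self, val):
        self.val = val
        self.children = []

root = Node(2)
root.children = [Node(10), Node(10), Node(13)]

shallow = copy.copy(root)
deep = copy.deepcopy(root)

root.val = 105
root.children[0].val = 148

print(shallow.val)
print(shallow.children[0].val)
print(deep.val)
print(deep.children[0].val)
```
2
148
2
10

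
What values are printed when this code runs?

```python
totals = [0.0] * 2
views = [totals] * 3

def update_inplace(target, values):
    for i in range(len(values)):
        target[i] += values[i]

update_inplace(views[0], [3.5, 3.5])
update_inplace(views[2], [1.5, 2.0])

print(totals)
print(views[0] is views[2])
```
[5.0, 5.5]
True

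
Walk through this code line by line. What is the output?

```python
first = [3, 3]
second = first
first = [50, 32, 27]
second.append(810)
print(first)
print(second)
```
[50, 32, 27]
[3, 3, 810]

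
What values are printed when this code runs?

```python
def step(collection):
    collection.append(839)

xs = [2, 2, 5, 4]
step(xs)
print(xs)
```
[2, 2, 5, 4, 839]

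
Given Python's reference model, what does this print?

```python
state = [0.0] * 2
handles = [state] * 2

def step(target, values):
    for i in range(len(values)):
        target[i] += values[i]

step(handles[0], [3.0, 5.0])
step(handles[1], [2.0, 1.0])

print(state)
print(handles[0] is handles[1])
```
[5.0, 6.0]
True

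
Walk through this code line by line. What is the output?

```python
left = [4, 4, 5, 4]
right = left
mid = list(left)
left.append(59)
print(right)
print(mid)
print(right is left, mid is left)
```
[4, 4, 5, 4, 59]
[4, 4, 5, 4]
True False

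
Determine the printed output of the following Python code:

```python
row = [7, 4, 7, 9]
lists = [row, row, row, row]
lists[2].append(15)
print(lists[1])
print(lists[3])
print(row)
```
[7, 4, 7, 9, 15]
[7, 4, 7, 9, 15]
[7, 4, 7, 9, 15]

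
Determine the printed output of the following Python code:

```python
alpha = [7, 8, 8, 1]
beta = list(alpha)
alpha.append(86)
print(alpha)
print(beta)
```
[7, 8, 8, 1, 86]
[7, 8, 8, 1]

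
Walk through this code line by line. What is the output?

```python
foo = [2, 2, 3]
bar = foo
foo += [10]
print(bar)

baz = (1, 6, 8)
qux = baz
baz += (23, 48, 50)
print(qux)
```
[2, 2, 3, 10]
(1, 6, 8)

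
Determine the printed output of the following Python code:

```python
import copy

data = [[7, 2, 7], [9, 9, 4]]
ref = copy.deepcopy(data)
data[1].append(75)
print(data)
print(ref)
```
[[7, 2, 7], [9, 9, 4, 75]]
[[7, 2, 7], [9, 9, 4]]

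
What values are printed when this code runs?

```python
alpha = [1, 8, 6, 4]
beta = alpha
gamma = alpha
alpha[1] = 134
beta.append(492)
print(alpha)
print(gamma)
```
[1, 134, 6, 4, 492]
[1, 134, 6, 4, 492]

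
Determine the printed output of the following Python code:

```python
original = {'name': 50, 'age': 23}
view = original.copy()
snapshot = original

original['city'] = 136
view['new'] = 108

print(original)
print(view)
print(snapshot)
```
{'name': 50, 'age': 23, 'city': 136}
{'name': 50, 'age': 23, 'new': 108}
{'name': 50, 'age': 23, 'city': 136}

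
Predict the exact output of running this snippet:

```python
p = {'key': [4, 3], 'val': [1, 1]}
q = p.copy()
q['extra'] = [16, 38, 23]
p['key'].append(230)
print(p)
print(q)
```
{'key': [4, 3, 230], 'val': [1, 1]}
{'key': [4, 3, 230], 'val': [1, 1], 'extra': [16, 38, 23]}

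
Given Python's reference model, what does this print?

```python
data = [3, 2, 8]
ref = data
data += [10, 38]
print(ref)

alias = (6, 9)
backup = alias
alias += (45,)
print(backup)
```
[3, 2, 8, 10, 38]
(6, 9)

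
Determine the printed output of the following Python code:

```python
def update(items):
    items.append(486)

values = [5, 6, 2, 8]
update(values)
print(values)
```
[5, 6, 2, 8, 486]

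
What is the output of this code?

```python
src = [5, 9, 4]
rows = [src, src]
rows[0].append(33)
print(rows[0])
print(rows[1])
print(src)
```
[5, 9, 4, 33]
[5, 9, 4, 33]
[5, 9, 4, 33]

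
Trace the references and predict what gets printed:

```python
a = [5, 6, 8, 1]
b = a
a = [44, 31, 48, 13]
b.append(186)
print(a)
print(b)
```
[44, 31, 48, 13]
[5, 6, 8, 1, 186]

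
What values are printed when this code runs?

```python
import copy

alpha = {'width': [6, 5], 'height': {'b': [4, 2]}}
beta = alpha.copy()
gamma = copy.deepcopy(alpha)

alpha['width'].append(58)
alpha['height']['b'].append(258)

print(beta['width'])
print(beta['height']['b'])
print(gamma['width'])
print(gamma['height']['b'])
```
[6, 5, 58]
[4, 2, 258]
[6, 5]
[4, 2]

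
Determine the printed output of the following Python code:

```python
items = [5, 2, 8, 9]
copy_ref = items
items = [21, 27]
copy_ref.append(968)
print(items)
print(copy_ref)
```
[21, 27]
[5, 2, 8, 9, 968]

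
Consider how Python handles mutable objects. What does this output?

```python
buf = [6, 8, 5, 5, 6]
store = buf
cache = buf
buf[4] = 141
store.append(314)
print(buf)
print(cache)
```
[6, 8, 5, 5, 141, 314]
[6, 8, 5, 5, 141, 314]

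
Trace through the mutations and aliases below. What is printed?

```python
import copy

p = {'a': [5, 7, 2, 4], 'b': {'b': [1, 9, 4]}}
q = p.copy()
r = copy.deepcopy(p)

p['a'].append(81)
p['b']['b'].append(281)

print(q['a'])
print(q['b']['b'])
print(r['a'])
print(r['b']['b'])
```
[5, 7, 2, 4, 81]
[1, 9, 4, 281]
[5, 7, 2, 4]
[1, 9, 4]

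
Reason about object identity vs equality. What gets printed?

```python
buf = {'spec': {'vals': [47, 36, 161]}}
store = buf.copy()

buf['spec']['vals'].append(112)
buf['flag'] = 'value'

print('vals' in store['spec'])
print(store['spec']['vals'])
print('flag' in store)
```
True
[47, 36, 161, 112]
False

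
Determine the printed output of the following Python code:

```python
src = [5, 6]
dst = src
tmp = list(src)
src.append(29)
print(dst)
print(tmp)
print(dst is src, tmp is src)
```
[5, 6, 29]
[5, 6]
True False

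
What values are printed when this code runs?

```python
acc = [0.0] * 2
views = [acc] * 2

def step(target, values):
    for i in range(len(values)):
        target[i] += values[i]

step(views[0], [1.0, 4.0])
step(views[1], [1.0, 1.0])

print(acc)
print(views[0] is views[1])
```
[2.0, 5.0]
True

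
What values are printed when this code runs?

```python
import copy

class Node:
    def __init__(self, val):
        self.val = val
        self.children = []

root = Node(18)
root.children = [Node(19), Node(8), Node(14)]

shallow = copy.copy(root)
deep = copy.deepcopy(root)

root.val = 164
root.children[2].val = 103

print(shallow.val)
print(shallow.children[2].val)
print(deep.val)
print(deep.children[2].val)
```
18
103
18
14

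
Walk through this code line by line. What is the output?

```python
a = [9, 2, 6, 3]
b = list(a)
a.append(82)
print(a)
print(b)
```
[9, 2, 6, 3, 82]
[9, 2, 6, 3]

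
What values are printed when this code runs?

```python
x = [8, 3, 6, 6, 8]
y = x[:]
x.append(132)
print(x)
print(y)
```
[8, 3, 6, 6, 8, 132]
[8, 3, 6, 6, 8]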